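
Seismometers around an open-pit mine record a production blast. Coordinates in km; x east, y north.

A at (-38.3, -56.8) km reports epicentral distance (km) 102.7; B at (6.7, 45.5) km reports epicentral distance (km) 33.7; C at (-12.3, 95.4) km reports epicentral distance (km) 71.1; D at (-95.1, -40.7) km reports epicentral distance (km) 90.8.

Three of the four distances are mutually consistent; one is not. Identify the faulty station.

Solve using three stations at a time. Using A, C, D (subtract circle equations pairwise → linear system) gives (x, y) ≈ (-60.8, 43.4).
Distances from that point to each station vs reported:
  A: calculated 102.7 vs reported 102.7 → residual 0.0 km
  B: calculated 67.6 vs reported 33.7 → residual 33.9 km
  C: calculated 71.1 vs reported 71.1 → residual 0.0 km
  D: calculated 90.8 vs reported 90.8 → residual 0.0 km
A, C, D are mutually consistent (residuals ≈ 0); B is off by 33.9 km.

B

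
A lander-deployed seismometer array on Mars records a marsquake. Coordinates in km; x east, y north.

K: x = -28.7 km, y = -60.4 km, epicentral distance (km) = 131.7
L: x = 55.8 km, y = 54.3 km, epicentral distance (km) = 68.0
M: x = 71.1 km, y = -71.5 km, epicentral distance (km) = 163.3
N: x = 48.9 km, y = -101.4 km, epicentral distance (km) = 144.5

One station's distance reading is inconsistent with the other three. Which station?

Solve using three stations at a time. Using K, L, M (subtract circle equations pairwise → linear system) gives (x, y) ≈ (-10.4, 70.0).
Distances from that point to each station vs reported:
  K: calculated 131.7 vs reported 131.7 → residual 0.0 km
  L: calculated 68.0 vs reported 68.0 → residual 0.0 km
  M: calculated 163.3 vs reported 163.3 → residual 0.0 km
  N: calculated 181.4 vs reported 144.5 → residual 36.9 km
K, L, M are mutually consistent (residuals ≈ 0); N is off by 36.9 km.

N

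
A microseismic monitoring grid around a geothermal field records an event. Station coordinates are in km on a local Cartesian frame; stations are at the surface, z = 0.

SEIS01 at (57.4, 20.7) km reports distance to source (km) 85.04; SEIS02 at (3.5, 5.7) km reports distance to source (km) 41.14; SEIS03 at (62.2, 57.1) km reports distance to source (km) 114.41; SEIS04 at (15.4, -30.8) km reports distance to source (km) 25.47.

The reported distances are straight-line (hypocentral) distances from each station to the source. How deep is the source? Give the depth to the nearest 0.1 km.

z ≈ 9.4 km

Each station gives a sphere (x−x_i)² + (y−y_i)² + z² = d_i² (stations at z=0).
Subtracting the SEIS01 sphere from SEIS02 and SEIS03: z² cancels, leaving linear equations in x and y:
-107.8 x − 30.0 y = 1860.79
9.6 x + 72.8 y = -2451.85
Solving: x ≈ -8.189, y ≈ -32.599 km (keep extra digits for the depth step; rounded: -8.2, -32.6).
Then from the SEIS01 sphere: z² = 85.04² − (x − 57.4)² − (y − 20.7)² with x = -8.189, y = -32.599, so z ≈ 9.439 ≈ 9.4 km.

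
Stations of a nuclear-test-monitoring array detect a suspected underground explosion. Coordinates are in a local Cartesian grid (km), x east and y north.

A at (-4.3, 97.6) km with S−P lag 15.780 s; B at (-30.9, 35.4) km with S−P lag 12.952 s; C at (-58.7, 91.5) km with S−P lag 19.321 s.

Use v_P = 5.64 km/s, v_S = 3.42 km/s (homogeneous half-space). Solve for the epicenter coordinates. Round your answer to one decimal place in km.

Distance from S−P lag: d = Δt · v_P v_S / (v_P − v_S) = Δt · (5.64·3.42)/(5.64−3.42) ≈ 8.6886·Δt.
So d_A = 137.11, d_B = 112.54, d_C = 167.87 km.
Circle about each station: (x + 4.3)² + (y − 97.6)² = 137.11²; (x + 30.9)² + (y − 35.4)² = 112.54²; (x + 58.7)² + (y − 91.5)² = 167.87².
Subtracting the A equation from the B and C equations removes the quadratic terms:
-53.2 x − 124.4 y = -1202.38
-108.8 x − 12.2 y = -7107.49
Solving the 2×2 system: x ≈ 67.5, y ≈ -19.2 km.
Check against A (with the unrounded x, y): √((x + 4.3)²+(y − 97.6)²) = 137.09 ≈ 137.11 km. ✓

x ≈ 67.5 km, y ≈ -19.2 km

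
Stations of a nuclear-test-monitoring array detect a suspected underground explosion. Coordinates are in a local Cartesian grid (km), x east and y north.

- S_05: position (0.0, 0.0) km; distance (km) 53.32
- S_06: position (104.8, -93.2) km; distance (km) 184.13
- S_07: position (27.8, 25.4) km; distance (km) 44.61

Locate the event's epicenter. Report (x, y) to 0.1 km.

Circle about each station: x² + y² = 53.32²; (x − 104.8)² + (y + 93.2)² = 184.13²; (x − 27.8)² + (y − 25.4)² = 44.61².
Subtracting pairs of circle equations eliminates x²+y² and gives linear equations (the radical axes):
209.6 x − 186.4 y = -11391.55
55.6 x + 50.8 y = 2270.97
Solving the 2×2 system: x ≈ -7.4, y ≈ 52.8 km.

-7.4 km east, 52.8 km north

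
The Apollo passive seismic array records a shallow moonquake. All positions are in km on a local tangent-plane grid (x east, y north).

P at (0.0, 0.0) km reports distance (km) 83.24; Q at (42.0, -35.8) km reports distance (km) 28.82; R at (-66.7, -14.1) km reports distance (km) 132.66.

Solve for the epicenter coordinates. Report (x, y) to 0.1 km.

Circle about each station: x² + y² = 83.24²; (x − 42.0)² + (y + 35.8)² = 28.82²; (x + 66.7)² + (y + 14.1)² = 132.66².
Subtracting the P equation from the Q and R equations removes the quadratic terms:
84.0 x − 71.6 y = 9143.95
-133.4 x − 28.2 y = -6022.08
Solving the 2×2 system: x ≈ 57.8, y ≈ -59.9 km.

x ≈ 57.8 km, y ≈ -59.9 km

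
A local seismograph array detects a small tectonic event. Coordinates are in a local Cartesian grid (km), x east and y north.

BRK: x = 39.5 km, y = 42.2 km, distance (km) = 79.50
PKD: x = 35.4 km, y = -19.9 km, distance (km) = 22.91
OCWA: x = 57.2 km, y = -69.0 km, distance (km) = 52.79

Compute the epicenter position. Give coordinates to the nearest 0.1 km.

Circle about each station: (x − 39.5)² + (y − 42.2)² = 79.50²; (x − 35.4)² + (y + 19.9)² = 22.91²; (x − 57.2)² + (y + 69.0)² = 52.79².
Subtracting the BRK equation from the PKD and OCWA equations removes the quadratic terms:
-8.2 x − 124.2 y = 4103.46
35.4 x − 222.4 y = 8225.22
Solving the 2×2 system: x ≈ 17.5, y ≈ -34.2 km.

x ≈ 17.5 km, y ≈ -34.2 km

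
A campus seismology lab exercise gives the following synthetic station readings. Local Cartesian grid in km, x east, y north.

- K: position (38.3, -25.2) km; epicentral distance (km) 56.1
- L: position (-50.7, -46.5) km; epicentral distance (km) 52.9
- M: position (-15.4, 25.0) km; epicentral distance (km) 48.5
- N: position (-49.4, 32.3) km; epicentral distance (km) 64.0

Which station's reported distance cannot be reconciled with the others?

L

Solve using three stations at a time. Using K, M, N (subtract circle equations pairwise → linear system) gives (x, y) ≈ (-18.0, -23.7).
Distances from that point to each station vs reported:
  K: calculated 56.3 vs reported 56.1 → residual 0.2 km
  L: calculated 39.9 vs reported 52.9 → residual 13.0 km
  M: calculated 48.7 vs reported 48.5 → residual 0.2 km
  N: calculated 64.2 vs reported 64.0 → residual 0.2 km
K, M, N are mutually consistent (residuals ≈ 0); L is off by 13.0 km.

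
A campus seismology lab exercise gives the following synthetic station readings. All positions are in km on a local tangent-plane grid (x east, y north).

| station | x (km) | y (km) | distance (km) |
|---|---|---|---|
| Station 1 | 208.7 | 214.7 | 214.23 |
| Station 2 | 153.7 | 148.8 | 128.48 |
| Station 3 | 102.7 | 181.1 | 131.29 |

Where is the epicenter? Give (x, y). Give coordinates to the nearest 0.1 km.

Circle about each station: (x − 208.7)² + (y − 214.7)² = 214.23²; (x − 153.7)² + (y − 148.8)² = 128.48²; (x − 102.7)² + (y − 181.1)² = 131.29².
Subtracting the Station 1 equation from the Station 2 and Station 3 equations removes the quadratic terms:
-110.0 x − 131.8 y = -14499.27
-212.0 x − 67.2 y = -17649.85
Solving the 2×2 system: x ≈ 65.8, y ≈ 55.1 km.

65.8 km east, 55.1 km north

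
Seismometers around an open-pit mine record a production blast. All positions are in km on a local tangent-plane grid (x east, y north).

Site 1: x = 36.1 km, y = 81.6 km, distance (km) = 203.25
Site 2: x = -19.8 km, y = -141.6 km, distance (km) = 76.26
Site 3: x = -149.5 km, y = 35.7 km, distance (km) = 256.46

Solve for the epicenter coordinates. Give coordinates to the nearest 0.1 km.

Circle about each station: (x − 36.1)² + (y − 81.6)² = 203.25²; (x + 19.8)² + (y + 141.6)² = 76.26²; (x + 149.5)² + (y − 35.7)² = 256.46².
Subtracting the Site 1 equation from the Site 2 and Site 3 equations removes the quadratic terms:
-111.8 x − 446.4 y = 47975.80
-371.2 x − 91.8 y = -8798.20
Solving the 2×2 system: x ≈ 53.6, y ≈ -120.9 km.

x ≈ 53.6 km, y ≈ -120.9 km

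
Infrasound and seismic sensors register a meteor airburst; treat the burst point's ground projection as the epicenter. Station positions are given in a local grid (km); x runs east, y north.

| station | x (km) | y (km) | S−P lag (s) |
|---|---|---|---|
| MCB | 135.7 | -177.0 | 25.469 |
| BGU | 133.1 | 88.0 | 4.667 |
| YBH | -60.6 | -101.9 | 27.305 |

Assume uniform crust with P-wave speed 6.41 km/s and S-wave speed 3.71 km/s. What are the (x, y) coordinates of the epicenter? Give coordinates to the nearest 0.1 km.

128.1 km east, 47.2 km north

Distance from S−P lag: d = Δt · v_P v_S / (v_P − v_S) = Δt · (6.41·3.71)/(6.41−3.71) ≈ 8.8078·Δt.
So d_MCB = 224.33, d_BGU = 41.11, d_YBH = 240.50 km.
Circle about each station: (x − 135.7)² + (y + 177.0)² = 224.33²; (x − 133.1)² + (y − 88.0)² = 41.11²; (x + 60.6)² + (y + 101.9)² = 240.50².
Subtracting pairs of circle equations eliminates x²+y² and gives linear equations (the radical axes):
-5.2 x + 530.0 y = 24350.04
-392.6 x + 150.2 y = -43203.82
Solving the 2×2 system: x ≈ 128.1, y ≈ 47.2 km.
Check against MCB (with the unrounded x, y): √((x − 135.7)²+(y + 177.0)²) = 224.33 ≈ 224.33 km. ✓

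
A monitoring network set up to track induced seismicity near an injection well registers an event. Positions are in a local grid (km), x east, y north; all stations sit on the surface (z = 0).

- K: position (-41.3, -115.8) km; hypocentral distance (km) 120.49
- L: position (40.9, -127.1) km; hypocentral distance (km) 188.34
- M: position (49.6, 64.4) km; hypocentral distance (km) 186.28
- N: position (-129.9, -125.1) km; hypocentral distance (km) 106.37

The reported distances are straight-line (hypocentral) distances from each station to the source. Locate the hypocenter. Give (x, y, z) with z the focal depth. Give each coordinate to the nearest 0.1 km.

x ≈ -114.0 km, y ≈ -22.1 km, depth ≈ 21.3 km

Each station gives a sphere (x−x_i)² + (y−y_i)² + z² = d_i² (stations at z=0).
Subtracting the K sphere from L and M: z² cancels, leaving linear equations in x and y:
164.4 x − 22.6 y = -18242.23
181.8 x + 360.4 y = -28690.21
Solving: x ≈ -114.001, y ≈ -22.100 km (keep extra digits for the depth step; rounded: -114.0, -22.1).
Then from the K sphere: z² = 120.49² − (x + 41.3)² − (y + 115.8)² with x = -114.001, y = -22.100, so z ≈ 21.277 ≈ 21.3 km.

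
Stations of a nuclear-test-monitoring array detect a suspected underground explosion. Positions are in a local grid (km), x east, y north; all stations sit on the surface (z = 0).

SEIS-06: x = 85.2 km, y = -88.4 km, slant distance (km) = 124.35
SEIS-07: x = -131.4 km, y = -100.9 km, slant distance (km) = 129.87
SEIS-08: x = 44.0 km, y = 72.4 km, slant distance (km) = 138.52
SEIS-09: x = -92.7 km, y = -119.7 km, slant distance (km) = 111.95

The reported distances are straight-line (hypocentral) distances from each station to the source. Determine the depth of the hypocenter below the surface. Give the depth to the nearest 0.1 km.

Each station gives a sphere (x−x_i)² + (y−y_i)² + z² = d_i² (stations at z=0).
Subtracting the SEIS-06 sphere from SEIS-07 and SEIS-08: z² cancels, leaving linear equations in x and y:
-433.2 x − 25.0 y = 10969.88
-82.4 x + 321.6 y = -11620.71
Solving: x ≈ -22.899, y ≈ -42.001 km (keep extra digits for the depth step; rounded: -22.9, -42.0).
Then from the SEIS-06 sphere: z² = 124.35² − (x − 85.2)² − (y + 88.4)² with x = -22.899, y = -42.001, so z ≈ 40.307 ≈ 40.3 km.

z ≈ 40.3 km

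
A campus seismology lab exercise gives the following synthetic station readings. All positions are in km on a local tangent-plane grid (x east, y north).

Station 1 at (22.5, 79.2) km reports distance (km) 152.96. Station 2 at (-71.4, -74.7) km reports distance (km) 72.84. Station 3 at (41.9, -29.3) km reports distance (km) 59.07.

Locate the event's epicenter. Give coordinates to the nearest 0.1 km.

1.4 km east, -72.3 km north

Circle about each station: (x − 22.5)² + (y − 79.2)² = 152.96²; (x + 71.4)² + (y + 74.7)² = 72.84²; (x − 41.9)² + (y + 29.3)² = 59.07².
Subtracting the Station 1 equation from the Station 2 and Station 3 equations removes the quadratic terms:
-187.8 x − 307.8 y = 21990.26
38.8 x − 217.0 y = 15742.71
Solving the 2×2 system: x ≈ 1.4, y ≈ -72.3 km.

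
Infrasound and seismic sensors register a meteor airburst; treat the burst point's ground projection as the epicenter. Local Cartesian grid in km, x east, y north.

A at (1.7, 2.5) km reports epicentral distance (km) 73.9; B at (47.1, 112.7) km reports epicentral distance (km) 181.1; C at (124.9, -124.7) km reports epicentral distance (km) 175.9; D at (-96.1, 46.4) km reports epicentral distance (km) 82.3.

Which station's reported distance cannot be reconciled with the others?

Solve using three stations at a time. Using A, B, D (subtract circle equations pairwise → linear system) gives (x, y) ≈ (-64.8, -29.7).
Distances from that point to each station vs reported:
  A: calculated 73.9 vs reported 73.9 → residual 0.0 km
  B: calculated 181.1 vs reported 181.1 → residual 0.0 km
  C: calculated 212.2 vs reported 175.9 → residual 36.3 km
  D: calculated 82.3 vs reported 82.3 → residual 0.0 km
A, B, D are mutually consistent (residuals ≈ 0); C is off by 36.3 km.

C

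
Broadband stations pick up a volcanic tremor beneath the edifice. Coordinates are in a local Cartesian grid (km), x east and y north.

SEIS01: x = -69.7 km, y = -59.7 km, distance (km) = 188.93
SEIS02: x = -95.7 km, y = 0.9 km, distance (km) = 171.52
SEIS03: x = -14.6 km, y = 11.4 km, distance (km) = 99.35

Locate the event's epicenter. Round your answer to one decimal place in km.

(55.6, 81.7)

Circle about each station: (x + 69.7)² + (y + 59.7)² = 188.93²; (x + 95.7)² + (y − 0.9)² = 171.52²; (x + 14.6)² + (y − 11.4)² = 99.35².
Subtracting the SEIS01 equation from the SEIS02 and SEIS03 equations removes the quadratic terms:
-52.0 x + 121.2 y = 7012.55
110.2 x + 142.2 y = 17745.06
Solving the 2×2 system: x ≈ 55.6, y ≈ 81.7 km.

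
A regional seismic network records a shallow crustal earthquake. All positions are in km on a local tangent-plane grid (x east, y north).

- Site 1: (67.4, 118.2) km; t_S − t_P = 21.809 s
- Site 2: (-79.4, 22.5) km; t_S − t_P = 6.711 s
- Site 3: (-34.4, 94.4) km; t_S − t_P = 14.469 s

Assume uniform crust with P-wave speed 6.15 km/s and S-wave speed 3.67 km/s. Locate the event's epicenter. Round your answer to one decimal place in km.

x ≈ -58.8 km, y ≈ -35.0 km

Distance from S−P lag: d = Δt · v_P v_S / (v_P − v_S) = Δt · (6.15·3.67)/(6.15−3.67) ≈ 9.1010·Δt.
So d_Site 1 = 198.48, d_Site 2 = 61.08, d_Site 3 = 131.68 km.
Circle about each station: (x − 67.4)² + (y − 118.2)² = 198.48²; (x + 79.4)² + (y − 22.5)² = 61.08²; (x + 34.4)² + (y − 94.4)² = 131.68².
Subtracting the Site 1 equation from the Site 2 and Site 3 equations removes the quadratic terms:
-293.6 x − 191.4 y = 23960.15
-203.6 x − 47.6 y = 13635.41
Solving the 2×2 system: x ≈ -58.8, y ≈ -35.0 km.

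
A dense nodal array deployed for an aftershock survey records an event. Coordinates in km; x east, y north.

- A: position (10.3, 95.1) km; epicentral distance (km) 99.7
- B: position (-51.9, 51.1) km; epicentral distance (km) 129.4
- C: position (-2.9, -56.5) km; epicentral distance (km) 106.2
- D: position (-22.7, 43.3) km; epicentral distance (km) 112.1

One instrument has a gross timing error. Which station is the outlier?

D

Solve using three stations at a time. Using A, B, C (subtract circle equations pairwise → linear system) gives (x, y) ≈ (73.1, 17.7).
Distances from that point to each station vs reported:
  A: calculated 99.7 vs reported 99.7 → residual 0.0 km
  B: calculated 129.4 vs reported 129.4 → residual 0.0 km
  C: calculated 106.2 vs reported 106.2 → residual 0.0 km
  D: calculated 99.2 vs reported 112.1 → residual 12.9 km
A, B, C are mutually consistent (residuals ≈ 0); D is off by 12.9 km.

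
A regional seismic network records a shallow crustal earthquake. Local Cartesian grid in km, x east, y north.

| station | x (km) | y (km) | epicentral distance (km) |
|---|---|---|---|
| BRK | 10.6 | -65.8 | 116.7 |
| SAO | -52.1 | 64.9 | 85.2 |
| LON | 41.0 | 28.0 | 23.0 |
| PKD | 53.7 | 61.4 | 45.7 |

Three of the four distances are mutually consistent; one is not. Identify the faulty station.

PKD

Solve using three stations at a time. Using BRK, SAO, LON (subtract circle equations pairwise → linear system) gives (x, y) ≈ (31.6, 49.0).
Distances from that point to each station vs reported:
  BRK: calculated 116.7 vs reported 116.7 → residual 0.0 km
  SAO: calculated 85.2 vs reported 85.2 → residual 0.0 km
  LON: calculated 23.0 vs reported 23.0 → residual 0.0 km
  PKD: calculated 25.3 vs reported 45.7 → residual 20.4 km
BRK, SAO, LON are mutually consistent (residuals ≈ 0); PKD is off by 20.4 km.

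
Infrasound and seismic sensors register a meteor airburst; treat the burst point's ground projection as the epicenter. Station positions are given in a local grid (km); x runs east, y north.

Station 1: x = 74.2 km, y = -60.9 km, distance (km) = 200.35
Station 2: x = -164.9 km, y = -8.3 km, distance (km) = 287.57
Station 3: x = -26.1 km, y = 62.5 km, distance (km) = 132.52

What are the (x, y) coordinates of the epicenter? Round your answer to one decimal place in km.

(81.9, 139.3)

Circle about each station: (x − 74.2)² + (y + 60.9)² = 200.35²; (x + 164.9)² + (y + 8.3)² = 287.57²; (x + 26.1)² + (y − 62.5)² = 132.52².
Subtracting pairs of circle equations eliminates x²+y² and gives linear equations (the radical axes):
-478.2 x + 105.2 y = -24509.93
-200.6 x + 246.8 y = 17951.58
Solving the 2×2 system: x ≈ 81.9, y ≈ 139.3 km.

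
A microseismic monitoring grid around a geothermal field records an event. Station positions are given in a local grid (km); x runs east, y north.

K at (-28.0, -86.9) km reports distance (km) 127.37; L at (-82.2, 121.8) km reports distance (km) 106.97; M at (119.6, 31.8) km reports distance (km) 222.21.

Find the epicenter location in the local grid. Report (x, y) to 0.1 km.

x ≈ -102.1 km, y ≈ 16.7 km

Circle about each station: (x + 28.0)² + (y + 86.9)² = 127.37²; (x + 82.2)² + (y − 121.8)² = 106.97²; (x − 119.6)² + (y − 31.8)² = 222.21².
Subtracting the K equation from the L and M equations removes the quadratic terms:
-108.4 x + 417.4 y = 18037.01
295.2 x + 237.4 y = -26174.38
Solving the 2×2 system: x ≈ -102.1, y ≈ 16.7 km.
Check against K (with the unrounded x, y): √((x + 28.0)²+(y + 86.9)²) = 127.37 ≈ 127.37 km. ✓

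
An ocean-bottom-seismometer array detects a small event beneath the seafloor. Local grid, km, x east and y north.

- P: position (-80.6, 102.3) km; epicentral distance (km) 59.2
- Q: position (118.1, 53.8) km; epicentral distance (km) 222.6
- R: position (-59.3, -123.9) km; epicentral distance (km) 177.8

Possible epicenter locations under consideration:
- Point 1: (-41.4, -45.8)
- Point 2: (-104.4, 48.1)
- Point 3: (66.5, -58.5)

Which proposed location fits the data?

For each candidate, compare |candidate − station| to the reported distance:
Point 1: residuals P 94.0, Q 34.6, R 97.7 → max 97.7 km
Point 2: residuals P 0.0, Q 0.0, R 0.0 → max 0.0 km
Point 3: residuals P 158.7, Q 99.0, R 36.0 → max 158.7 km
Only Point 2 has all residuals ≈ 0.

Point 2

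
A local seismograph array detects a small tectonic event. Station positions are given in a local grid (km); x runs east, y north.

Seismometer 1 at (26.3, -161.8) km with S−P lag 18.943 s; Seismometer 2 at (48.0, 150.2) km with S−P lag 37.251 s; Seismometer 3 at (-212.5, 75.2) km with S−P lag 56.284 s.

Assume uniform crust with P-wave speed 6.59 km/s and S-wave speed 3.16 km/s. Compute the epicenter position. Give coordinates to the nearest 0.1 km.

x ≈ 96.5 km, y ≈ -70.7 km

Distance from S−P lag: d = Δt · v_P v_S / (v_P − v_S) = Δt · (6.59·3.16)/(6.59−3.16) ≈ 6.0713·Δt.
So d_Seismometer 1 = 115.01, d_Seismometer 2 = 226.16, d_Seismometer 3 = 341.71 km.
Circle about each station: (x − 26.3)² + (y + 161.8)² = 115.01²; (x − 48.0)² + (y − 150.2)² = 226.16²; (x + 212.5)² + (y − 75.2)² = 341.71².
Subtracting pairs of circle equations eliminates x²+y² and gives linear equations (the radical axes):
43.4 x + 624.0 y = -39927.94
-477.6 x + 474.0 y = -79598.06
Solving the 2×2 system: x ≈ 96.5, y ≈ -70.7 km.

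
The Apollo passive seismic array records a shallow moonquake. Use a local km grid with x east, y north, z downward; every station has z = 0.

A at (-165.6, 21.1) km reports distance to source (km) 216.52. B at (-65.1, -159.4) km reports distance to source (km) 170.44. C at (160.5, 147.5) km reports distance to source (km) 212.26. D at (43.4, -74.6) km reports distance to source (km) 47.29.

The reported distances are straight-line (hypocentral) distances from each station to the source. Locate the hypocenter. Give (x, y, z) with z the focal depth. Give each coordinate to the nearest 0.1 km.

x ≈ 44.4 km, y ≈ -29.6 km, depth ≈ 14.5 km

Each station gives a sphere (x−x_i)² + (y−y_i)² + z² = d_i² (stations at z=0).
Subtracting the A sphere from B and C: z² cancels, leaving linear equations in x and y:
201.0 x − 361.0 y = 19608.92
652.2 x + 252.8 y = 21474.53
Solving: x ≈ 44.399, y ≈ -29.598 km (keep extra digits for the depth step; rounded: 44.4, -29.6).
Then from the A sphere: z² = 216.52² − (x + 165.6)² − (y − 21.1)² with x = 44.399, y = -29.598, so z ≈ 14.527 ≈ 14.5 km.
Check against D (with the unrounded solution): distance 47.30 ≈ 47.29 km. ✓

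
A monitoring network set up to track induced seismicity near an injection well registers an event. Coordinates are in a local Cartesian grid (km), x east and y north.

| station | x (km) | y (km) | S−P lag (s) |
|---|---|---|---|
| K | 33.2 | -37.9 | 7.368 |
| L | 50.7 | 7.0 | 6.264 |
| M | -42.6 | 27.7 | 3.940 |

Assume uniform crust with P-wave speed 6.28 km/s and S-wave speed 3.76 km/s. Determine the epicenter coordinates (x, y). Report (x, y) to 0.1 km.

Distance from S−P lag: d = Δt · v_P v_S / (v_P − v_S) = Δt · (6.28·3.76)/(6.28−3.76) ≈ 9.3702·Δt.
So d_K = 69.04, d_L = 58.69, d_M = 36.92 km.
Circle about each station: (x − 33.2)² + (y + 37.9)² = 69.04²; (x − 50.7)² + (y − 7.0)² = 58.69²; (x + 42.6)² + (y − 27.7)² = 36.92².
Subtracting the K equation from the L and M equations removes the quadratic terms:
35.0 x + 89.8 y = 1402.85
-151.6 x + 131.2 y = 3446.84
Solving the 2×2 system: x ≈ -6.9, y ≈ 18.3 km.
Check against K (with the unrounded x, y): √((x − 33.2)²+(y + 37.9)²) = 69.04 ≈ 69.04 km. ✓

(-6.9, 18.3)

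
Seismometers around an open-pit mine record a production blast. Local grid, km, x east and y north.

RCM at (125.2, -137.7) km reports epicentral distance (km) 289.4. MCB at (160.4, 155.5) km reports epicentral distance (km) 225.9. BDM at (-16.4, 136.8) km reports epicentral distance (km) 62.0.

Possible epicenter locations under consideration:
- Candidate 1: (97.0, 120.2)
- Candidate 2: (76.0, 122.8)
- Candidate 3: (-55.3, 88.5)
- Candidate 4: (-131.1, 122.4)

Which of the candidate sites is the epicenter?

Candidate 3

For each candidate, compare |candidate − station| to the reported distance:
Candidate 1: residuals RCM 30.0, MCB 153.3, BDM 52.6 → max 153.3 km
Candidate 2: residuals RCM 24.3, MCB 135.4, BDM 31.5 → max 135.4 km
Candidate 3: residuals RCM 0.0, MCB 0.0, BDM 0.0 → max 0.0 km
Candidate 4: residuals RCM 75.8, MCB 67.5, BDM 53.6 → max 75.8 km
Only Candidate 3 has all residuals ≈ 0.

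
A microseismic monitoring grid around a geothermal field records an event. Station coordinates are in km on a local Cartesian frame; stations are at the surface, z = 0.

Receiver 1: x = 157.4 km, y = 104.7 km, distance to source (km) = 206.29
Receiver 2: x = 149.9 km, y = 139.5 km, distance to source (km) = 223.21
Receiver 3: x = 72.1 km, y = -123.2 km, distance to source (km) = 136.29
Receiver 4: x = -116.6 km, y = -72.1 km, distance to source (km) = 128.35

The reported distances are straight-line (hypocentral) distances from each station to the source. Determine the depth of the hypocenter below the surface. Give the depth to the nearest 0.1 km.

Each station gives a sphere (x−x_i)² + (y−y_i)² + z² = d_i² (stations at z=0).
Subtracting the Receiver 1 sphere from Receiver 2 and Receiver 3: z² cancels, leaving linear equations in x and y:
-15.0 x + 69.6 y = -1073.73
-170.6 x − 455.8 y = 8620.40
Solving: x ≈ -5.910, y ≈ -16.701 km (keep extra digits for the depth step; rounded: -5.9, -16.7).
Then from the Receiver 1 sphere: z² = 206.29² − (x − 157.4)² − (y − 104.7)² with x = -5.910, y = -16.701, so z ≈ 33.870 ≈ 33.9 km.

depth ≈ 33.9 km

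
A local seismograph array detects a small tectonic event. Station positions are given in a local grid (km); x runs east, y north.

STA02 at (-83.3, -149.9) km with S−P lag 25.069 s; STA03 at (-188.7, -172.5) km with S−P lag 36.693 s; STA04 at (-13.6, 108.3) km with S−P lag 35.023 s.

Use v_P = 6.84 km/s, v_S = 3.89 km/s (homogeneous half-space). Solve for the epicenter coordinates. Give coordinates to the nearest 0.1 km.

Distance from S−P lag: d = Δt · v_P v_S / (v_P − v_S) = Δt · (6.84·3.89)/(6.84−3.89) ≈ 9.0195·Δt.
So d_STA02 = 226.11, d_STA03 = 330.95, d_STA04 = 315.89 km.
Circle about each station: (x + 83.3)² + (y + 149.9)² = 226.11²; (x + 188.7)² + (y + 172.5)² = 330.95²; (x + 13.6)² + (y − 108.3)² = 315.89².
Subtracting the STA02 equation from the STA03 and STA04 equations removes the quadratic terms:
-210.8 x − 45.2 y = -22447.13
139.4 x + 516.4 y = -66155.81
Solving the 2×2 system: x ≈ 142.2, y ≈ -166.5 km.

(142.2, -166.5)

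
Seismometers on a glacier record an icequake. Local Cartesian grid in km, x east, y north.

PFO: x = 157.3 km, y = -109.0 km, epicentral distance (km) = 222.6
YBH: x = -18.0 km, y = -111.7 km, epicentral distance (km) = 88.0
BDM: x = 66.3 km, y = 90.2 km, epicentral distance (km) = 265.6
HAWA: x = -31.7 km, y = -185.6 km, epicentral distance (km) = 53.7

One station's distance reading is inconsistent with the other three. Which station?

YBH

Solve using three stations at a time. Using PFO, BDM, HAWA (subtract circle equations pairwise → linear system) gives (x, y) ≈ (-62.9, -141.9).
Distances from that point to each station vs reported:
  PFO: calculated 222.6 vs reported 222.6 → residual 0.0 km
  YBH: calculated 54.1 vs reported 88.0 → residual 33.9 km
  BDM: calculated 265.6 vs reported 265.6 → residual 0.0 km
  HAWA: calculated 53.7 vs reported 53.7 → residual 0.0 km
PFO, BDM, HAWA are mutually consistent (residuals ≈ 0); YBH is off by 33.9 km.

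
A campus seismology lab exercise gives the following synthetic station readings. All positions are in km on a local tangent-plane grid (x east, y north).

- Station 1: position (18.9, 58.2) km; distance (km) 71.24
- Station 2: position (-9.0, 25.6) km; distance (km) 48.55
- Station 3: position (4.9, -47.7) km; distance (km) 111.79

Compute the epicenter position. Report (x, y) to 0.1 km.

Circle about each station: (x − 18.9)² + (y − 58.2)² = 71.24²; (x + 9.0)² + (y − 25.6)² = 48.55²; (x − 4.9)² + (y + 47.7)² = 111.79².
Subtracting pairs of circle equations eliminates x²+y² and gives linear equations (the radical axes):
-55.8 x − 65.2 y = -290.05
-28.0 x − 211.8 y = -8867.02
Solving the 2×2 system: x ≈ -51.7, y ≈ 48.7 km.

x ≈ -51.7 km, y ≈ 48.7 km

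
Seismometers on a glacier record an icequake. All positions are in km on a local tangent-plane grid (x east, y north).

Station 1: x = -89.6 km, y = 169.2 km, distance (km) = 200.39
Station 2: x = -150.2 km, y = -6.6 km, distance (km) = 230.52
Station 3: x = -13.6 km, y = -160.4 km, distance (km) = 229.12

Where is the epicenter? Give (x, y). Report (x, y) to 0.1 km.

Circle about each station: (x + 89.6)² + (y − 169.2)² = 200.39²; (x + 150.2)² + (y + 6.6)² = 230.52²; (x + 13.6)² + (y + 160.4)² = 229.12².
Subtracting the Station 1 equation from the Station 2 and Station 3 equations removes the quadratic terms:
-121.2 x − 351.6 y = -27036.52
152.0 x − 659.2 y = -23083.50
Solving the 2×2 system: x ≈ 72.8, y ≈ 51.8 km.

72.8 km east, 51.8 km north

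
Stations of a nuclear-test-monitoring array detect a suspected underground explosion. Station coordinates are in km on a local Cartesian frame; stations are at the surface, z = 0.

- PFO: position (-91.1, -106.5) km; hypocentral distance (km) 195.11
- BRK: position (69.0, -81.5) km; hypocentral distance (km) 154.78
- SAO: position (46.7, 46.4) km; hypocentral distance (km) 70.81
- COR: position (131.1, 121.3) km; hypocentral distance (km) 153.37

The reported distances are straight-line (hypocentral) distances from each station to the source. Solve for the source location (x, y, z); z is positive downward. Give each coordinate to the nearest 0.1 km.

x ≈ 10.8 km, y ≈ 48.3 km, depth ≈ 61.0 km

Each station gives a sphere (x−x_i)² + (y−y_i)² + z² = d_i² (stations at z=0).
Subtracting the PFO sphere from BRK and SAO: z² cancels, leaving linear equations in x and y:
320.2 x + 50.0 y = 5872.85
275.6 x + 305.8 y = 17746.25
Solving: x ≈ 10.799, y ≈ 48.300 km (keep extra digits for the depth step; rounded: 10.8, 48.3).
Then from the PFO sphere: z² = 195.11² − (x + 91.1)² − (y + 106.5)² with x = 10.799, y = 48.300, so z ≈ 61.004 ≈ 61.0 km.
Check against COR (with the unrounded solution): distance 153.37 ≈ 153.37 km. ✓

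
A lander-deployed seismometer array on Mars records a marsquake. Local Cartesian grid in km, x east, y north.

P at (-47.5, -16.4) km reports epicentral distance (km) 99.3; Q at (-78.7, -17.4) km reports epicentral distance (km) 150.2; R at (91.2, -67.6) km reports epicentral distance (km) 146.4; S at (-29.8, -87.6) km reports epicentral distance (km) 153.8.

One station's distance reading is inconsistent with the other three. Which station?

Q

Solve using three stations at a time. Using P, R, S (subtract circle equations pairwise → linear system) gives (x, y) ≈ (17.3, 58.8).
Distances from that point to each station vs reported:
  P: calculated 99.3 vs reported 99.3 → residual 0.0 km
  Q: calculated 122.6 vs reported 150.2 → residual 27.6 km
  R: calculated 146.4 vs reported 146.4 → residual 0.0 km
  S: calculated 153.8 vs reported 153.8 → residual 0.0 km
P, R, S are mutually consistent (residuals ≈ 0); Q is off by 27.6 km.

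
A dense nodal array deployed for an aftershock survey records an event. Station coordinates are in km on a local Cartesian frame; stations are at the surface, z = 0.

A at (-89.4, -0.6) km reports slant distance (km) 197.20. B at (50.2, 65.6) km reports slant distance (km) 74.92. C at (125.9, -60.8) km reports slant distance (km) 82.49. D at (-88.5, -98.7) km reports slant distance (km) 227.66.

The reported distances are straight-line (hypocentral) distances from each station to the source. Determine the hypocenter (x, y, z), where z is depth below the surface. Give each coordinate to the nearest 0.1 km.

x ≈ 106.4 km, y ≈ 18.1 km, depth ≈ 14.1 km

Each station gives a sphere (x−x_i)² + (y−y_i)² + z² = d_i² (stations at z=0).
Subtracting the A sphere from B and C: z² cancels, leaving linear equations in x and y:
279.2 x + 132.4 y = 32105.51
430.6 x − 120.4 y = 43637.97
Solving: x ≈ 106.405, y ≈ 18.106 km (keep extra digits for the depth step; rounded: 106.4, 18.1).
Then from the A sphere: z² = 197.20² − (x + 89.4)² − (y + 0.6)² with x = 106.405, y = 18.106, so z ≈ 14.083 ≈ 14.1 km.
Check against D (with the unrounded solution): distance 227.66 ≈ 227.66 km. ✓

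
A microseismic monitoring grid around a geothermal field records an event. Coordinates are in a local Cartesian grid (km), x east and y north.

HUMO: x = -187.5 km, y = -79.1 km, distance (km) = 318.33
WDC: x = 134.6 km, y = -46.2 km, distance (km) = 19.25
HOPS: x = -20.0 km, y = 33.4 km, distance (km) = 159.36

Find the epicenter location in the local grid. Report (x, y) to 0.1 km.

126.8 km east, -28.6 km north

Circle about each station: (x + 187.5)² + (y + 79.1)² = 318.33²; (x − 134.6)² + (y + 46.2)² = 19.25²; (x + 20.0)² + (y − 33.4)² = 159.36².
Subtracting the HUMO equation from the WDC and HOPS equations removes the quadratic terms:
644.2 x + 65.8 y = 79801.97
335.0 x + 225.0 y = 36040.88
Solving the 2×2 system: x ≈ 126.8, y ≈ -28.6 km.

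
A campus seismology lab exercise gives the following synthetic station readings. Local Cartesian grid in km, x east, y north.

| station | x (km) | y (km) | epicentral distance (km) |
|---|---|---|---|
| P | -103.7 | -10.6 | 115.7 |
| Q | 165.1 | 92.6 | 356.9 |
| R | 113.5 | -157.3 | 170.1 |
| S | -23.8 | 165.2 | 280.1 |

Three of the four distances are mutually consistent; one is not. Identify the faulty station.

Q

Solve using three stations at a time. Using P, R, S (subtract circle equations pairwise → linear system) gives (x, y) ≈ (-50.9, -113.6).
Distances from that point to each station vs reported:
  P: calculated 115.7 vs reported 115.7 → residual 0.0 km
  Q: calculated 298.6 vs reported 356.9 → residual 58.3 km
  R: calculated 170.1 vs reported 170.1 → residual 0.0 km
  S: calculated 280.1 vs reported 280.1 → residual 0.0 km
P, R, S are mutually consistent (residuals ≈ 0); Q is off by 58.3 km.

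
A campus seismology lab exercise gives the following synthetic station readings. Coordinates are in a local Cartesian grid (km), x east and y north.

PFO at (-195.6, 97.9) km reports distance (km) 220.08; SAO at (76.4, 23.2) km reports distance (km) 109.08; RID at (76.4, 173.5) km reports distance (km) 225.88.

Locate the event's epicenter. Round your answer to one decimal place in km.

x ≈ -17.8 km, y ≈ -31.8 km

Circle about each station: (x + 195.6)² + (y − 97.9)² = 220.08²; (x − 76.4)² + (y − 23.2)² = 109.08²; (x − 76.4)² + (y − 173.5)² = 225.88².
Subtracting the PFO equation from the SAO and RID equations removes the quadratic terms:
544.0 x − 149.4 y = -4931.81
544.0 x + 151.2 y = -14491.13
Solving the 2×2 system: x ≈ -17.8, y ≈ -31.8 km.
Check against PFO (with the unrounded x, y): √((x + 195.6)²+(y − 97.9)²) = 220.08 ≈ 220.08 km. ✓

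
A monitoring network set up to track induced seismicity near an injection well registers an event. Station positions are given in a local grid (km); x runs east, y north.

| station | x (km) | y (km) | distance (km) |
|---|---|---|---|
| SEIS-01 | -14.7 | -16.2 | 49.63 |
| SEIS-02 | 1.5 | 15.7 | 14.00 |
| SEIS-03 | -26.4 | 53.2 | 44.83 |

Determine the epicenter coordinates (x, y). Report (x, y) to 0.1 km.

9.9 km east, 26.9 km north

Circle about each station: (x + 14.7)² + (y + 16.2)² = 49.63²; (x − 1.5)² + (y − 15.7)² = 14.00²; (x + 26.4)² + (y − 53.2)² = 44.83².
Subtracting the SEIS-01 equation from the SEIS-02 and SEIS-03 equations removes the quadratic terms:
32.4 x + 63.8 y = 2037.35
-23.4 x + 138.8 y = 3502.08
Solving the 2×2 system: x ≈ 9.9, y ≈ 26.9 km.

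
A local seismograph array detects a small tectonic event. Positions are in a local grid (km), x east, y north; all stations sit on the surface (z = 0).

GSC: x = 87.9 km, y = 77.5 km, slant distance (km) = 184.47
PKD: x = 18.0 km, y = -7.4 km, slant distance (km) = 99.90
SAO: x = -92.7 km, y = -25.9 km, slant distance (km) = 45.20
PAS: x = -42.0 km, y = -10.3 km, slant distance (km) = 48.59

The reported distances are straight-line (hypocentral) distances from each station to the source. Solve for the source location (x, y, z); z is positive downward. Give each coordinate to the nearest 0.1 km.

Each station gives a sphere (x−x_i)² + (y−y_i)² + z² = d_i² (stations at z=0).
Subtracting the GSC sphere from PKD and SAO: z² cancels, leaving linear equations in x and y:
-139.8 x − 169.8 y = 10695.27
-361.2 x − 206.8 y = 27517.58
Solving: x ≈ -75.898, y ≈ -0.499 km (keep extra digits for the depth step; rounded: -75.9, -0.5).
Then from the GSC sphere: z² = 184.47² − (x − 87.9)² − (y − 77.5)² with x = -75.898, y = -0.499, so z ≈ 33.400 ≈ 33.4 km.

x ≈ -75.9 km, y ≈ -0.5 km, depth ≈ 33.4 km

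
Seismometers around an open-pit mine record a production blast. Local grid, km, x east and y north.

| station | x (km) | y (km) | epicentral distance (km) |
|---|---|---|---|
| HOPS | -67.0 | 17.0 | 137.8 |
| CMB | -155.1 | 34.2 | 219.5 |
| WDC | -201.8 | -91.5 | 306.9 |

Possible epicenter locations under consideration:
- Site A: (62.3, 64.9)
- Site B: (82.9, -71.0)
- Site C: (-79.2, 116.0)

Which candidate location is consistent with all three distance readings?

For each candidate, compare |candidate − station| to the reported distance:
Site A: residuals HOPS 0.1, CMB 0.1, WDC 0.0 → max 0.1 km
Site B: residuals HOPS 36.0, CMB 40.7, WDC 21.5 → max 40.7 km
Site C: residuals HOPS 38.1, CMB 107.9, WDC 65.9 → max 107.9 km
Only Site A has all residuals ≈ 0.

Site A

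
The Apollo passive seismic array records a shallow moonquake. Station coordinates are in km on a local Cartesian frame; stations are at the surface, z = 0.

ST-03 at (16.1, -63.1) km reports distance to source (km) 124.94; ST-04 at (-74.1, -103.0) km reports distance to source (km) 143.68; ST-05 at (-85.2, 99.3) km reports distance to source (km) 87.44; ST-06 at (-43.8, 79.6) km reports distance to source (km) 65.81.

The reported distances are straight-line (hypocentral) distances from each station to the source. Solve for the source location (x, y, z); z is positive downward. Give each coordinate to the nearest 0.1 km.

(-51.9, 31.8, 44.5)

Each station gives a sphere (x−x_i)² + (y−y_i)² + z² = d_i² (stations at z=0).
Subtracting the ST-03 sphere from ST-04 and ST-05: z² cancels, leaving linear equations in x and y:
-180.4 x − 79.8 y = 6825.05
-202.6 x + 324.8 y = 20842.96
Solving: x ≈ -51.899, y ≈ 31.799 km (keep extra digits for the depth step; rounded: -51.9, 31.8).
Then from the ST-03 sphere: z² = 124.94² − (x − 16.1)² − (y + 63.1)² with x = -51.899, y = 31.799, so z ≈ 44.501 ≈ 44.5 km.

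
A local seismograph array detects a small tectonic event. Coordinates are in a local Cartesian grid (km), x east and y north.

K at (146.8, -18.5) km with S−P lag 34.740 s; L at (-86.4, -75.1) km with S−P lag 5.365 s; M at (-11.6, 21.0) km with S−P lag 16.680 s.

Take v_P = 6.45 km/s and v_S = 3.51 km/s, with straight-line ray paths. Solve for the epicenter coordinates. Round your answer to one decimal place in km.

(-118.9, -49.6)

Distance from S−P lag: d = Δt · v_P v_S / (v_P − v_S) = Δt · (6.45·3.51)/(6.45−3.51) ≈ 7.7005·Δt.
So d_K = 267.52, d_L = 41.31, d_M = 128.44 km.
Circle about each station: (x − 146.8)² + (y + 18.5)² = 267.52²; (x + 86.4)² + (y + 75.1)² = 41.31²; (x + 11.6)² + (y − 21.0)² = 128.44².
Subtracting the K equation from the L and M equations removes the quadratic terms:
-466.4 x − 113.2 y = 61072.91
-316.8 x + 79.0 y = 33753.19
Solving the 2×2 system: x ≈ -118.9, y ≈ -49.6 km.
Check against K (with the unrounded x, y): √((x − 146.8)²+(y + 18.5)²) = 267.52 ≈ 267.52 km. ✓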